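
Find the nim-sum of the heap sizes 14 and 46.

32

Compute the nim-sum pairwise:
14 XOR 46 = 32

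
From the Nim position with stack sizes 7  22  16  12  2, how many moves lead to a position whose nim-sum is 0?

1

In binary:
  00111  (7)
  10110  (22)
  10000  (16)
  01100  (12)
  00010  (2)
  -----
  01111  (15)
The overall nim-sum is X = 15. A stack of size p has a winning move iff p XOR X < p (reduce it to p XOR X).
  7: 7 XOR 15 = 8 ≥ 7 — no move.
  22: 22 XOR 15 = 25 ≥ 22 — no move.
  16: 16 XOR 15 = 31 ≥ 16 — no move.
  12: 12 XOR 15 = 3 < 12 — winning move (to 3).
  2: 2 XOR 15 = 13 ≥ 2 — no move.
That gives 1 winning move.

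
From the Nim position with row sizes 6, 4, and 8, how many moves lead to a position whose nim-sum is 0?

Compute the nim-sum pairwise:
6 XOR 4 = 2
2 XOR 8 = 10
The overall nim-sum is X = 10. A row of size p has a winning move iff p XOR X < p (reduce it to p XOR X).
  6: 6 XOR 10 = 12 ≥ 6 — no move.
  4: 4 XOR 10 = 14 ≥ 4 — no move.
  8: 8 XOR 10 = 2 < 8 — winning move (to 2).
That gives 1 winning move.

1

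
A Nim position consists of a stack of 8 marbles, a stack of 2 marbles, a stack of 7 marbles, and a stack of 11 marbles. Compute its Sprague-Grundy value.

6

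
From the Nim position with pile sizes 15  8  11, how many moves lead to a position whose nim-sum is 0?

3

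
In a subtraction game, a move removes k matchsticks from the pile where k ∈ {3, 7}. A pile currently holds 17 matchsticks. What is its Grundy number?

Compute g(0), g(1), … for moves {3, 7}:
k:     0  1  2  3  4  5  6  7  8  9 10 11 12 13 14 15 16 17
g(k):  0  0  0  1  1  1  0  2  2  1  0  0  0  1  1  1  0  2
So g(17) = 2.

2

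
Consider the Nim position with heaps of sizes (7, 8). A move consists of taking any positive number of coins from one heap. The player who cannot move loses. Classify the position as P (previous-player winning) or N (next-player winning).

N-position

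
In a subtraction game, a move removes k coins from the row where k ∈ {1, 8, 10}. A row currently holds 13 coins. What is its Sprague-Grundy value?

Build the Grundy sequence with g(k) = mex{g(k−s) : s ∈ {1, 8, 10}, s ≤ k}:
k:     0  1  2  3  4  5  6  7  8  9 10 11 12 13
g(k):  0  1  0  1  0  1  0  1  2  0  1  0  1  0
So g(13) = 0.

0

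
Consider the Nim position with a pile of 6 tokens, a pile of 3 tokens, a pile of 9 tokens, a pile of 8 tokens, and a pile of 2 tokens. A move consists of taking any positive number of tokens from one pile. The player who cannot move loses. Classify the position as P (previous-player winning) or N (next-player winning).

Compute the nim-sum pairwise:
6 ^ 3 = 5
5 ^ 9 = 12
12 ^ 8 = 4
4 ^ 2 = 6
The nim-sum is 6 ≠ 0, so this is an N-position: the player to move can win.

N-position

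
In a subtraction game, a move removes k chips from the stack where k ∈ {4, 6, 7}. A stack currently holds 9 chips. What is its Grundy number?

2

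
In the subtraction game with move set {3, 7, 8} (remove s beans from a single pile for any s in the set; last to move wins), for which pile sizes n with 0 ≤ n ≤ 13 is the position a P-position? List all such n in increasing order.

0, 1, 2, 6, 11, 12

Build the Grundy sequence with g(k) = mex{g(k−s) : s ∈ {3, 7, 8}, s ≤ k}:
k:     0  1  2  3  4  5  6  7  8  9 10 11 12 13
g(k):  0  0  0  1  1  1  0  2  2  1  3  0  0  2
The P-positions (g = 0) in 0..13 are 0, 1, 2, 6, 11, 12.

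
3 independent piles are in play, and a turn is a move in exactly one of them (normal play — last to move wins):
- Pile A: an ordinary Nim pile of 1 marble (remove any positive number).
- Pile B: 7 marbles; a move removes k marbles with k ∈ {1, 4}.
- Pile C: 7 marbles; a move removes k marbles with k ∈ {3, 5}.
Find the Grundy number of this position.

3

Pile A is a plain Nim pile of size 1, so its Grundy value is 1.
Grundy values for pile B (subtraction set {1, 4}):
k:     0  1  2  3  4  5  6  7
g(k):  0  1  0  1  2  0  1  0
So g(7) = 0.
For pile C, compute g(0), g(1), … with moves {3, 5}:
g(0) = mex{} = 0
g(1) = mex{} = 0
g(2) = mex{} = 0
g(3) = mex{0} = 1
g(4) = mex{0} = 1
g(5) = mex{0} = 1
g(6) = mex{0,1} = 2
g(7) = mex{0,1} = 2
So g(7) = 2.
The value of a disjunctive sum is the nim-sum of the parts.
Combined value = 1 XOR 0 XOR 2 = 3.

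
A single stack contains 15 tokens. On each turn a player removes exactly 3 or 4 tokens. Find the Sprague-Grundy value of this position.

0

Compute g(0), g(1), … for moves {3, 4}:
k:     0  1  2  3  4  5  6  7  8  9 10 11 12 13 14 15
g(k):  0  0  0  1  1  1  2  0  0  0  1  1  1  2  0  0
So g(15) = 0.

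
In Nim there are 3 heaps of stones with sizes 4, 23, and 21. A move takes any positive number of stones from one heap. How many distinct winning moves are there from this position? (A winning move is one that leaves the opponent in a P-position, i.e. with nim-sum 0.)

Nim-sum: 4 ⊕ 23 ⊕ 21 = 6.
The overall nim-sum is X = 6. A heap of size p has a winning move iff p XOR X < p (reduce it to p XOR X).
  4: 4 XOR 6 = 2 < 4 — winning move (to 2).
  23: 23 XOR 6 = 17 < 23 — winning move (to 17).
  21: 21 XOR 6 = 19 < 21 — winning move (to 19).
That gives 3 winning moves.

3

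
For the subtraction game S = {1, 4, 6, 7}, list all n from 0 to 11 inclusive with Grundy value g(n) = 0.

0, 2, 5, 10

Compute g(0), g(1), … for moves {1, 4, 6, 7}:
g(0) = mex{} = 0
g(1) = mex{0} = 1
g(2) = mex{1} = 0
g(3) = mex{0} = 1
g(4) = mex{0,1} = 2
g(5) = mex{1,2} = 0
g(6) = mex{0} = 1
g(7) = mex{0,1} = 2
g(8) = mex{0,1,2} = 3
g(9) = mex{0,1,3} = 2
g(10) = mex{1,2} = 0
g(11) = mex{0,2} = 1
The P-positions (g = 0) in 0..11 are 0, 2, 5, 10.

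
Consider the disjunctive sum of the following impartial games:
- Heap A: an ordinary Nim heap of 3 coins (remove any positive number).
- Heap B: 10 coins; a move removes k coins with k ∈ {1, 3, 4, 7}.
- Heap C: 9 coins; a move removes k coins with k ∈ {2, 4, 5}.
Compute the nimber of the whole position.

Heap A is a plain Nim heap of size 3, so its Grundy value is 3.
For heap B, compute g(0), g(1), … with moves {1, 3, 4, 7}:
k:     0  1  2  3  4  5  6  7  8  9 10
g(k):  0  1  0  1  2  3  2  3  0  1  0
So g(10) = 0.
For heap C, compute g(0), g(1), … with moves {2, 4, 5}:
g(0) = mex{} = 0
g(1) = mex{} = 0
g(2) = mex{0} = 1
g(3) = mex{0} = 1
g(4) = mex{0,1} = 2
g(5) = mex{0,1} = 2
g(6) = mex{0,1,2} = 3
g(7) = mex{1,2} = 0
g(8) = mex{1,2,3} = 0
g(9) = mex{0,2} = 1
So g(9) = 1.
The value of a disjunctive sum is the nim-sum of the parts.
Combined value = 3 XOR 0 XOR 1 = 2.

2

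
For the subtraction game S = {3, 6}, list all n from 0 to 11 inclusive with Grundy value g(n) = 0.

0, 1, 2, 9, 10, 11

Compute g(0), g(1), … for moves {3, 6}:
k:     0  1  2  3  4  5  6  7  8  9 10 11
g(k):  0  0  0  1  1  1  2  2  2  0  0  0
The P-positions (g = 0) in 0..11 are 0, 1, 2, 9, 10, 11.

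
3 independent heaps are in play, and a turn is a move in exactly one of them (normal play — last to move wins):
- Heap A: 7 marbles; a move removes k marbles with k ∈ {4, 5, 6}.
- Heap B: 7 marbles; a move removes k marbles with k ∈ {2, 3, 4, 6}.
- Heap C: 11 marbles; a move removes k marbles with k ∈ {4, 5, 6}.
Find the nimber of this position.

For heap A, compute g(0), g(1), … with moves {4, 5, 6}:
k:     0  1  2  3  4  5  6  7
g(k):  0  0  0  0  1  1  1  1
So g(7) = 1.
Build the Grundy sequence for heap B with g(k) = mex{g(k−s) : s ∈ {2, 3, 4, 6}, s ≤ k}:
k:     0  1  2  3  4  5  6  7
g(k):  0  0  1  1  2  2  3  3
So g(7) = 3.
For heap C, compute g(0), g(1), … with moves {4, 5, 6}:
k:     0  1  2  3  4  5  6  7  8  9 10 11
g(k):  0  0  0  0  1  1  1  1  2  2  0  0
So g(11) = 0.
The value of a disjunctive sum is the nim-sum of the parts.
Combined value = 1 ⊕ 3 ⊕ 0 = 2.

2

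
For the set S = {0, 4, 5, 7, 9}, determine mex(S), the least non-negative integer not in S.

1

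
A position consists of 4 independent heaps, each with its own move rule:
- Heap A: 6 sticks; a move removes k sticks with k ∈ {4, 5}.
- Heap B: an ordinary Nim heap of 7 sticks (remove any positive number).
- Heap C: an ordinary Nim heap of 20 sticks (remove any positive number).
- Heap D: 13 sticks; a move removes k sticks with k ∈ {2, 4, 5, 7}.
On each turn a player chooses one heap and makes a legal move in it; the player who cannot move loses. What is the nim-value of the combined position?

Build the Grundy sequence for heap A with g(k) = mex{g(k−s) : s ∈ {4, 5}, s ≤ k}:
g(0) = mex{} = 0
g(1) = mex{} = 0
g(2) = mex{} = 0
g(3) = mex{} = 0
g(4) = mex{0} = 1
g(5) = mex{0} = 1
g(6) = mex{0} = 1
So g(6) = 1.
Heap B is a plain Nim heap of size 7, so its Grundy value is 7.
Heap C is a plain Nim heap of size 20, so its Grundy value is 20.
Build the Grundy sequence for heap D with g(k) = mex{g(k−s) : s ∈ {2, 4, 5, 7}, s ≤ k}:
g(0) = mex{} = 0
g(1) = mex{} = 0
g(2) = mex{0} = 1
g(3) = mex{0} = 1
g(4) = mex{0,1} = 2
g(5) = mex{0,1} = 2
g(6) = mex{0,1,2} = 3
g(7) = mex{0,1,2} = 3
g(8) = mex{0,1,2,3} = 4
g(9) = mex{1,2,3} = 0
g(10) = mex{1,2,3,4} = 0
g(11) = mex{0,2,3} = 1
g(12) = mex{0,2,3,4} = 1
g(13) = mex{0,1,3,4} = 2
So g(13) = 2.
By the Sprague-Grundy theorem, the Grundy value of a sum of independent games is the XOR of the component values.
Combined value = 1 XOR 7 XOR 20 XOR 2 = 16.

16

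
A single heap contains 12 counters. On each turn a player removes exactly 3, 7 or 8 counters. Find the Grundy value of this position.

0

Compute g(0), g(1), … for moves {3, 7, 8}:
g(0) = mex{} = 0
g(1) = mex{} = 0
g(2) = mex{} = 0
g(3) = mex{0} = 1
g(4) = mex{0} = 1
g(5) = mex{0} = 1
g(6) = mex{1} = 0
g(7) = mex{0,1} = 2
g(8) = mex{0,1} = 2
g(9) = mex{0} = 1
g(10) = mex{0,1,2} = 3
g(11) = mex{1,2} = 0
g(12) = mex{1} = 0
So g(12) = 0.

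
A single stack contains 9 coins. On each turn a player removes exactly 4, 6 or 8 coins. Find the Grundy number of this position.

2

Compute g(0), g(1), … for moves {4, 6, 8}:
k:     0  1  2  3  4  5  6  7  8  9
g(k):  0  0  0  0  1  1  1  1  2  2
So g(9) = 2.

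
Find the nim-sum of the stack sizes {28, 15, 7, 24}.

12

In binary:
  11100  (28)
  01111  (15)
  00111  (7)
  11000  (24)
  -----
  01100  (12)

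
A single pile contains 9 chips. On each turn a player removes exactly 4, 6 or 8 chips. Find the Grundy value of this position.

2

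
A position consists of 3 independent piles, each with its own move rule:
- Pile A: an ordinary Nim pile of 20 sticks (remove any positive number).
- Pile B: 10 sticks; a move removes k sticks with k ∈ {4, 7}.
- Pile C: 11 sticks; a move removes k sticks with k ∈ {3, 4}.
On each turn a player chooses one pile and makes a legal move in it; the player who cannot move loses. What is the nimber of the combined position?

23

Pile A is a plain Nim pile of size 20, so its Grundy value is 20.
Build the Grundy sequence for pile B with g(k) = mex{g(k−s) : s ∈ {4, 7}, s ≤ k}:
g(0) = mex{} = 0
g(1) = mex{} = 0
g(2) = mex{} = 0
g(3) = mex{} = 0
g(4) = mex{0} = 1
g(5) = mex{0} = 1
g(6) = mex{0} = 1
g(7) = mex{0} = 1
g(8) = mex{0,1} = 2
g(9) = mex{0,1} = 2
g(10) = mex{0,1} = 2
So g(10) = 2.
Grundy values for pile C (subtraction set {3, 4}):
g(0) = mex{} = 0
g(1) = mex{} = 0
g(2) = mex{} = 0
g(3) = mex{0} = 1
g(4) = mex{0} = 1
g(5) = mex{0} = 1
g(6) = mex{0,1} = 2
g(7) = mex{1} = 0
g(8) = mex{1} = 0
g(9) = mex{1,2} = 0
g(10) = mex{0,2} = 1
g(11) = mex{0} = 1
So g(11) = 1.
The value of a disjunctive sum is the nim-sum of the parts.
Combined value = 20 XOR 2 XOR 1 = 23.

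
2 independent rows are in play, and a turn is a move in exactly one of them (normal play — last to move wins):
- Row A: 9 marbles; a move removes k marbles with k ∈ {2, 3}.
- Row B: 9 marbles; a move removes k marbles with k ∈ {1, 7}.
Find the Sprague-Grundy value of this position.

3

Build the Grundy sequence for row A with g(k) = mex{g(k−s) : s ∈ {2, 3}, s ≤ k}:
g(0) = mex{} = 0
g(1) = mex{} = 0
g(2) = mex{0} = 1
g(3) = mex{0} = 1
g(4) = mex{0,1} = 2
g(5) = mex{1} = 0
g(6) = mex{1,2} = 0
g(7) = mex{0,2} = 1
g(8) = mex{0} = 1
g(9) = mex{0,1} = 2
So g(9) = 2.
Grundy values for row B (subtraction set {1, 7}):
g(0) = mex{} = 0
g(1) = mex{0} = 1
g(2) = mex{1} = 0
g(3) = mex{0} = 1
g(4) = mex{1} = 0
g(5) = mex{0} = 1
g(6) = mex{1} = 0
g(7) = mex{0} = 1
g(8) = mex{1} = 0
g(9) = mex{0} = 1
So g(9) = 1.
The value of a disjunctive sum is the nim-sum of the parts.
Combined value = 2 XOR 1 = 3.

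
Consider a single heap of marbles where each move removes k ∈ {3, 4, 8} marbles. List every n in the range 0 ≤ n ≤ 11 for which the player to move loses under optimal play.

0, 1, 2, 7

Grundy values for subtraction set {3, 4, 8}:
g(0) = mex{} = 0
g(1) = mex{} = 0
g(2) = mex{} = 0
g(3) = mex{0} = 1
g(4) = mex{0} = 1
g(5) = mex{0} = 1
g(6) = mex{0,1} = 2
g(7) = mex{1} = 0
g(8) = mex{0,1} = 2
g(9) = mex{0,1,2} = 3
g(10) = mex{0,2} = 1
g(11) = mex{0,1,2} = 3
The P-positions (g = 0) in 0..11 are 0, 1, 2, 7.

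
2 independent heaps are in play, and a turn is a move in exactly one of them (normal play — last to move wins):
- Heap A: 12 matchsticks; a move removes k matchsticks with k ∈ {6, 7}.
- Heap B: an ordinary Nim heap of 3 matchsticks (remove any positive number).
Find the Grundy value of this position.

Grundy values for heap A (subtraction set {6, 7}):
k:     0  1  2  3  4  5  6  7  8  9 10 11 12
g(k):  0  0  0  0  0  0  1  1  1  1  1  1  2
So g(12) = 2.
Heap B is a plain Nim heap of size 3, so its Grundy value is 3.
By the Sprague-Grundy theorem, the Grundy value of a sum of independent games is the XOR of the component values.
Combined value = 2 ⊕ 3 = 1.

1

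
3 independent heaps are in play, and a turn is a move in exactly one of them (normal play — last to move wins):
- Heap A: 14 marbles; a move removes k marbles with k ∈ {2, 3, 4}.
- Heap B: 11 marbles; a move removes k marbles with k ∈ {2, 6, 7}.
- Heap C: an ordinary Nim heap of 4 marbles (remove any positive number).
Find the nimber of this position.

4

Grundy values for heap A (subtraction set {2, 3, 4}):
g(0) = mex{} = 0
g(1) = mex{} = 0
g(2) = mex{0} = 1
g(3) = mex{0} = 1
g(4) = mex{0,1} = 2
g(5) = mex{0,1} = 2
g(6) = mex{1,2} = 0
g(7) = mex{1,2} = 0
g(8) = mex{0,2} = 1
g(9) = mex{0,2} = 1
g(10) = mex{0,1} = 2
g(11) = mex{0,1} = 2
g(12) = mex{1,2} = 0
g(13) = mex{1,2} = 0
g(14) = mex{0,2} = 1
So g(14) = 1.
Build the Grundy sequence for heap B with g(k) = mex{g(k−s) : s ∈ {2, 6, 7}, s ≤ k}:
k:     0  1  2  3  4  5  6  7  8  9 10 11
g(k):  0  0  1  1  0  0  1  1  2  0  3  1
So g(11) = 1.
Heap C is a plain Nim heap of size 4, so its Grundy value is 4.
By the Sprague-Grundy theorem, the Grundy value of a sum of independent games is the XOR of the component values.
Combined value = 1 ⊕ 1 ⊕ 4 = 4.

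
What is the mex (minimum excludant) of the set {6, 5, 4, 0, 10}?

0 is in the set but 1 is not, so the mex is 1.

1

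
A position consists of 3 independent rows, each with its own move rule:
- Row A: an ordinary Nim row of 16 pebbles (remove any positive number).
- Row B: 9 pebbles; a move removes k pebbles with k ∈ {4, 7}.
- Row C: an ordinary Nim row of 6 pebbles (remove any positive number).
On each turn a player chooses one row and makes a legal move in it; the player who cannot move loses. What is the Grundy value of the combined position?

20

Row A is a plain Nim row of size 16, so its Grundy value is 16.
For row B, compute g(0), g(1), … with moves {4, 7}:
g(0) = mex{} = 0
g(1) = mex{} = 0
g(2) = mex{} = 0
g(3) = mex{} = 0
g(4) = mex{0} = 1
g(5) = mex{0} = 1
g(6) = mex{0} = 1
g(7) = mex{0} = 1
g(8) = mex{0,1} = 2
g(9) = mex{0,1} = 2
So g(9) = 2.
Row C is a plain Nim row of size 6, so its Grundy value is 6.
By the Sprague-Grundy theorem, the Grundy value of a sum of independent games is the XOR of the component values.
Combined value = 16 ⊕ 2 ⊕ 6 = 20.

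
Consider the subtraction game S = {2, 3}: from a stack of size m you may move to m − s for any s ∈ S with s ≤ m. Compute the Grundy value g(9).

2

Grundy values for subtraction set {2, 3}:
k:     0  1  2  3  4  5  6  7  8  9
g(k):  0  0  1  1  2  0  0  1  1  2
So g(9) = 2.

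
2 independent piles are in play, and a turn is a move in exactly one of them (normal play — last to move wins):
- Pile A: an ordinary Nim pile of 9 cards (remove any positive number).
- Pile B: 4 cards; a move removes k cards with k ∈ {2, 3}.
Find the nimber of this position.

11

Pile A is a plain Nim pile of size 9, so its Grundy value is 9.
Build the Grundy sequence for pile B with g(k) = mex{g(k−s) : s ∈ {2, 3}, s ≤ k}:
g(0) = mex{} = 0
g(1) = mex{} = 0
g(2) = mex{0} = 1
g(3) = mex{0} = 1
g(4) = mex{0,1} = 2
So g(4) = 2.
By the Sprague-Grundy theorem, the Grundy value of a sum of independent games is the XOR of the component values.
Combined value = 9 ⊕ 2 = 11.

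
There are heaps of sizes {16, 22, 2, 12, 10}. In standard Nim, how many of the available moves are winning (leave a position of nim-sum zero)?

3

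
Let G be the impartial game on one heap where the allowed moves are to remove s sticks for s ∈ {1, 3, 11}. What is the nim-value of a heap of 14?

Build the Grundy sequence with g(k) = mex{g(k−s) : s ∈ {1, 3, 11}, s ≤ k}:
k:     0  1  2  3  4  5  6  7  8  9 10 11 12 13 14
g(k):  0  1  0  1  0  1  0  1  0  1  0  1  0  1  0
So g(14) = 0.

0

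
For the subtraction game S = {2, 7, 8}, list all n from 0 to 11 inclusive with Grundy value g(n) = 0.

Grundy values for subtraction set {2, 7, 8}:
g(0) = mex{} = 0
g(1) = mex{} = 0
g(2) = mex{0} = 1
g(3) = mex{0} = 1
g(4) = mex{1} = 0
g(5) = mex{1} = 0
g(6) = mex{0} = 1
g(7) = mex{0} = 1
g(8) = mex{0,1} = 2
g(9) = mex{0,1} = 2
g(10) = mex{1,2} = 0
g(11) = mex{0,1,2} = 3
The P-positions (g = 0) in 0..11 are 0, 1, 4, 5, 10.

0, 1, 4, 5, 10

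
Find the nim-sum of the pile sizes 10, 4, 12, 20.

22

Bitwise XOR of the heap sizes:
  01010  (10)
  00100  (4)
  01100  (12)
  10100  (20)
  -----
  10110  (22)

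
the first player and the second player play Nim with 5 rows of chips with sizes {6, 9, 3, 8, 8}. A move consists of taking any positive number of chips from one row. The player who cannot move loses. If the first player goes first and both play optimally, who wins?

Nim-sum: 6 ^ 9 ^ 3 ^ 8 ^ 8 = 12.
The nim-sum is 12 ≠ 0, so this is an N-position: the player to move can win; the first player has a winning move.

the first player wins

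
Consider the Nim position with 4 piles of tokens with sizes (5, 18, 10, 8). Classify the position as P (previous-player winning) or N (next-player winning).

Bitwise XOR of the heap sizes:
  00101  (5)
  10010  (18)
  01010  (10)
  01000  (8)
  -----
  10101  (21)
The nim-sum is 21 ≠ 0, so this is an N-position: the player to move can win.

N-position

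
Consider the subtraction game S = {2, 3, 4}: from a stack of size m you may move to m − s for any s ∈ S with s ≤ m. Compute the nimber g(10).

2

Build the Grundy sequence with g(k) = mex{g(k−s) : s ∈ {2, 3, 4}, s ≤ k}:
k:     0  1  2  3  4  5  6  7  8  9 10
g(k):  0  0  1  1  2  2  0  0  1  1  2
So g(10) = 2.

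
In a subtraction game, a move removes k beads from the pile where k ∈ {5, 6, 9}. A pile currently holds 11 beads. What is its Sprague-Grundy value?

2

Compute g(0), g(1), … for moves {5, 6, 9}:
g(0) = mex{} = 0
g(1) = mex{} = 0
g(2) = mex{} = 0
g(3) = mex{} = 0
g(4) = mex{} = 0
g(5) = mex{0} = 1
g(6) = mex{0} = 1
g(7) = mex{0} = 1
g(8) = mex{0} = 1
g(9) = mex{0} = 1
g(10) = mex{0,1} = 2
g(11) = mex{0,1} = 2
So g(11) = 2.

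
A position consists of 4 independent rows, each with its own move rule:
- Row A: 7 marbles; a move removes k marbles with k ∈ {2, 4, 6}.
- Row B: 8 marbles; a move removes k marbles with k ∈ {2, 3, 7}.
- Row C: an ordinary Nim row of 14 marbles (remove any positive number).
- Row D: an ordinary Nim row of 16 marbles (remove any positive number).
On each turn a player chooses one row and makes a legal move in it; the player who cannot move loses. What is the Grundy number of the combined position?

28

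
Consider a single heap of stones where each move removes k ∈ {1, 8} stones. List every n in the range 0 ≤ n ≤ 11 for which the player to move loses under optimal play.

0, 2, 4, 6, 9, 11

Compute g(0), g(1), … for moves {1, 8}:
k:     0  1  2  3  4  5  6  7  8  9 10 11
g(k):  0  1  0  1  0  1  0  1  2  0  1  0
The P-positions (g = 0) in 0..11 are 0, 2, 4, 6, 9, 11.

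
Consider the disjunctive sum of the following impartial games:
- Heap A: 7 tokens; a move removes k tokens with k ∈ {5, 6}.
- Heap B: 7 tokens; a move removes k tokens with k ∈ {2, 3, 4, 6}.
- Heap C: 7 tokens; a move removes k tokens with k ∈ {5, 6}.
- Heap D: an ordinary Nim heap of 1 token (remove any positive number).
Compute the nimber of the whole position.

Build the Grundy sequence for heap A with g(k) = mex{g(k−s) : s ∈ {5, 6}, s ≤ k}:
g(0) = mex{} = 0
g(1) = mex{} = 0
g(2) = mex{} = 0
g(3) = mex{} = 0
g(4) = mex{} = 0
g(5) = mex{0} = 1
g(6) = mex{0} = 1
g(7) = mex{0} = 1
So g(7) = 1.
For heap B, compute g(0), g(1), … with moves {2, 3, 4, 6}:
k:     0  1  2  3  4  5  6  7
g(k):  0  0  1  1  2  2  3  3
So g(7) = 3.
For heap C, compute g(0), g(1), … with moves {5, 6}:
k:     0  1  2  3  4  5  6  7
g(k):  0  0  0  0  0  1  1  1
So g(7) = 1.
Heap D is a plain Nim heap of size 1, so its Grundy value is 1.
The value of a disjunctive sum is the nim-sum of the parts.
Combined value = 1 ⊕ 3 ⊕ 1 ⊕ 1 = 2.

2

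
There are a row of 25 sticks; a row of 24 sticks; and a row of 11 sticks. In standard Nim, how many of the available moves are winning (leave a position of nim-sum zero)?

3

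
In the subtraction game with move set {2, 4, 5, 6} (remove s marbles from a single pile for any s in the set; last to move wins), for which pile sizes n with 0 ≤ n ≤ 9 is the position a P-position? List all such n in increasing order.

0, 1, 8, 9

Compute g(0), g(1), … for moves {2, 4, 5, 6}:
k:     0  1  2  3  4  5  6  7  8  9
g(k):  0  0  1  1  2  2  3  3  0  0
The P-positions (g = 0) in 0..9 are 0, 1, 8, 9.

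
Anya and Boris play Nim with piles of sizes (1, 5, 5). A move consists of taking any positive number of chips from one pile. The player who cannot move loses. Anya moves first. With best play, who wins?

Anya wins

Nim-sum: 1 ^ 5 ^ 5 = 1.
The nim-sum is 1 ≠ 0, so this is an N-position: the player to move can win; Anya has a winning move.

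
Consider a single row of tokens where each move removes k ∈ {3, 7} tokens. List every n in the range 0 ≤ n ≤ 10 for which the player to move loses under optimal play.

0, 1, 2, 6, 10

Build the Grundy sequence with g(k) = mex{g(k−s) : s ∈ {3, 7}, s ≤ k}:
k:     0  1  2  3  4  5  6  7  8  9 10
g(k):  0  0  0  1  1  1  0  2  2  1  0
The P-positions (g = 0) in 0..10 are 0, 1, 2, 6, 10.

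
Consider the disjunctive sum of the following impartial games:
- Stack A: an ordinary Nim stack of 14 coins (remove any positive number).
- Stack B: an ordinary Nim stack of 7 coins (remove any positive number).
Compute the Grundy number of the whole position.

Stack A is a plain Nim stack of size 14, so its Grundy value is 14.
Stack B is a plain Nim stack of size 7, so its Grundy value is 7.
By the Sprague-Grundy theorem, the Grundy value of a sum of independent games is the XOR of the component values.
Combined value = 14 ⊕ 7 = 9.

9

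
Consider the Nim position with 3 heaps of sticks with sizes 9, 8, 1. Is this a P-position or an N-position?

P-position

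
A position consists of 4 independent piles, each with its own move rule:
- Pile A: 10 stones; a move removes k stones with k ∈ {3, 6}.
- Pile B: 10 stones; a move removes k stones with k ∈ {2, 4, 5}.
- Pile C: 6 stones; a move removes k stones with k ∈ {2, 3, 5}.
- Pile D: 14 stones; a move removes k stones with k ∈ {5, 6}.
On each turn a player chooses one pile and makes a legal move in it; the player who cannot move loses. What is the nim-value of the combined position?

2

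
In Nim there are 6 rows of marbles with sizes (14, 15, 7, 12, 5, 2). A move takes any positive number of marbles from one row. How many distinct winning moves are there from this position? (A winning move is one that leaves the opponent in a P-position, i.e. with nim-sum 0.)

3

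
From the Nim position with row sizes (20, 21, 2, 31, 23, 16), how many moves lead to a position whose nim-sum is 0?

Nim-sum: 20 XOR 21 XOR 2 XOR 31 XOR 23 XOR 16 = 27.
The overall nim-sum is X = 27. A row of size p has a winning move iff p XOR X < p (reduce it to p XOR X).
  20: 20 XOR 27 = 15 < 20 — winning move (to 15).
  21: 21 XOR 27 = 14 < 21 — winning move (to 14).
  2: 2 XOR 27 = 25 ≥ 2 — no move.
  31: 31 XOR 27 = 4 < 31 — winning move (to 4).
  23: 23 XOR 27 = 12 < 23 — winning move (to 12).
  16: 16 XOR 27 = 11 < 16 — winning move (to 11).
That gives 5 winning moves.

5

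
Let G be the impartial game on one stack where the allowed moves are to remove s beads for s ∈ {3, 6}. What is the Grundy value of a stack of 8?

2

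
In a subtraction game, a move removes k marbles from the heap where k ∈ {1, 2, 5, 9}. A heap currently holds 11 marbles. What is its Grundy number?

Grundy values for subtraction set {1, 2, 5, 9}:
k:     0  1  2  3  4  5  6  7  8  9 10 11
g(k):  0  1  2  0  1  2  0  1  2  3  0  1
So g(11) = 1.

1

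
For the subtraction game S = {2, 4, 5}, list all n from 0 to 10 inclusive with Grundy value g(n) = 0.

Build the Grundy sequence with g(k) = mex{g(k−s) : s ∈ {2, 4, 5}, s ≤ k}:
k:     0  1  2  3  4  5  6  7  8  9 10
g(k):  0  0  1  1  2  2  3  0  0  1  1
The P-positions (g = 0) in 0..10 are 0, 1, 7, 8.

0, 1, 7, 8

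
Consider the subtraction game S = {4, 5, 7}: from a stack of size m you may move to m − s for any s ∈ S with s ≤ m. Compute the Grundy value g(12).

Build the Grundy sequence with g(k) = mex{g(k−s) : s ∈ {4, 5, 7}, s ≤ k}:
k:     0  1  2  3  4  5  6  7  8  9 10 11 12
g(k):  0  0  0  0  1  1  1  1  2  2  2  0  0
So g(12) = 0.

0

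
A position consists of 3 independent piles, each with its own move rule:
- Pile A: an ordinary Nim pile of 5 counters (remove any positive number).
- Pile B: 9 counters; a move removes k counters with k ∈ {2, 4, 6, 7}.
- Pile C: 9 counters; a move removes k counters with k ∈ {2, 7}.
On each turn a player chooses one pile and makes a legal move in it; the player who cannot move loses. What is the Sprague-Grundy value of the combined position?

5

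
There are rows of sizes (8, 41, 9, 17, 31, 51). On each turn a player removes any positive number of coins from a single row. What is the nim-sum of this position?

Write each in binary and XOR column by column:
  001000  (8)
  101001  (41)
  001001  (9)
  010001  (17)
  011111  (31)
  110011  (51)
  ------
  010101  (21)

21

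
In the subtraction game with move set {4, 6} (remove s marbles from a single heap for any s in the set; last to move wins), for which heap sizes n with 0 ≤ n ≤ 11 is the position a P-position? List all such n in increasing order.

Build the Grundy sequence with g(k) = mex{g(k−s) : s ∈ {4, 6}, s ≤ k}:
g(0) = mex{} = 0
g(1) = mex{} = 0
g(2) = mex{} = 0
g(3) = mex{} = 0
g(4) = mex{0} = 1
g(5) = mex{0} = 1
g(6) = mex{0} = 1
g(7) = mex{0} = 1
g(8) = mex{0,1} = 2
g(9) = mex{0,1} = 2
g(10) = mex{1} = 0
g(11) = mex{1} = 0
The P-positions (g = 0) in 0..11 are 0, 1, 2, 3, 10, 11.

0, 1, 2, 3, 10, 11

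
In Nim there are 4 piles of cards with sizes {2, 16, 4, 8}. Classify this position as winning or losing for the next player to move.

Winning position

Write each in binary and XOR column by column:
  00010  (2)
  10000  (16)
  00100  (4)
  01000  (8)
  -----
  11110  (30)
The nim-sum is 30 ≠ 0, so this is an N-position: the player to move can win.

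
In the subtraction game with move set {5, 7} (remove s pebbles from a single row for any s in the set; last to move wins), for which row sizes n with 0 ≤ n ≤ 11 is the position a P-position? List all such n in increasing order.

0, 1, 2, 3, 4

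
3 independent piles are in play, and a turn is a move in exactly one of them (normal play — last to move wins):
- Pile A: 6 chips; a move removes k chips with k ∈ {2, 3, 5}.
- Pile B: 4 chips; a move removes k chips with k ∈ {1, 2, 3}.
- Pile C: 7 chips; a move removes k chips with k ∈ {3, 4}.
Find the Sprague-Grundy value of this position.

3

Grundy values for pile A (subtraction set {2, 3, 5}):
k:     0  1  2  3  4  5  6
g(k):  0  0  1  1  2  2  3
So g(6) = 3.
Build the Grundy sequence for pile B with g(k) = mex{g(k−s) : s ∈ {1, 2, 3}, s ≤ k}:
g(0) = mex{} = 0
g(1) = mex{0} = 1
g(2) = mex{0,1} = 2
g(3) = mex{0,1,2} = 3
g(4) = mex{1,2,3} = 0
So g(4) = 0.
Build the Grundy sequence for pile C with g(k) = mex{g(k−s) : s ∈ {3, 4}, s ≤ k}:
k:     0  1  2  3  4  5  6  7
g(k):  0  0  0  1  1  1  2  0
So g(7) = 0.
By the Sprague-Grundy theorem, the Grundy value of a sum of independent games is the XOR of the component values.
Combined value = 3 ⊕ 0 ⊕ 0 = 3.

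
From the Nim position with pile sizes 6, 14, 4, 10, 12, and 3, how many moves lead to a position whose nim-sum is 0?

Nim-sum: 6 XOR 14 XOR 4 XOR 10 XOR 12 XOR 3 = 9.
The overall nim-sum is X = 9. A pile of size p has a winning move iff p XOR X < p (reduce it to p XOR X).
  6: 6 XOR 9 = 15 ≥ 6 — no move.
  14: 14 XOR 9 = 7 < 14 — winning move (to 7).
  4: 4 XOR 9 = 13 ≥ 4 — no move.
  10: 10 XOR 9 = 3 < 10 — winning move (to 3).
  12: 12 XOR 9 = 5 < 12 — winning move (to 5).
  3: 3 XOR 9 = 10 ≥ 3 — no move.
That gives 3 winning moves.

3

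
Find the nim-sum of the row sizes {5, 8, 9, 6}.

2

In binary:
  0101  (5)
  1000  (8)
  1001  (9)
  0110  (6)
  ----
  0010  (2)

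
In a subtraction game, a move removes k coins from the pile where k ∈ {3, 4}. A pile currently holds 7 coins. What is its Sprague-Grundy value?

Grundy values for subtraction set {3, 4}:
k:     0  1  2  3  4  5  6  7
g(k):  0  0  0  1  1  1  2  0
So g(7) = 0.

0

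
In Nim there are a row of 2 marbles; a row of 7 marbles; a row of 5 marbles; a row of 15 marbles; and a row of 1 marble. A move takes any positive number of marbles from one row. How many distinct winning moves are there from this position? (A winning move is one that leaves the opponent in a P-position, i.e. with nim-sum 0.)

1

In binary:
  0010  (2)
  0111  (7)
  0101  (5)
  1111  (15)
  0001  (1)
  ----
  1110  (14)
The overall nim-sum is X = 14. A row of size p has a winning move iff p XOR X < p (reduce it to p XOR X).
  2: 2 XOR 14 = 12 ≥ 2 — no move.
  7: 7 XOR 14 = 9 ≥ 7 — no move.
  5: 5 XOR 14 = 11 ≥ 5 — no move.
  15: 15 XOR 14 = 1 < 15 — winning move (to 1).
  1: 1 XOR 14 = 15 ≥ 1 — no move.
That gives 1 winning move.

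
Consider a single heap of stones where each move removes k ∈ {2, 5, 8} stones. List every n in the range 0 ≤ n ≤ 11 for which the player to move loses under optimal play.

Grundy values for subtraction set {2, 5, 8}:
k:     0  1  2  3  4  5  6  7  8  9 10 11
g(k):  0  0  1  1  0  2  1  0  2  1  0  0
The P-positions (g = 0) in 0..11 are 0, 1, 4, 7, 10, 11.

0, 1, 4, 7, 10, 11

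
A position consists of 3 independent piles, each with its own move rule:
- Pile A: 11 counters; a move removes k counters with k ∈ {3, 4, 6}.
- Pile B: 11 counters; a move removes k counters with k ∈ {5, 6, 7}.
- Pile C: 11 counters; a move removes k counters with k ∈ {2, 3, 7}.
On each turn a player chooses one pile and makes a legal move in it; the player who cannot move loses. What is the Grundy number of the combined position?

2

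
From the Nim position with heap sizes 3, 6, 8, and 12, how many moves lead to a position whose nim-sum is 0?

1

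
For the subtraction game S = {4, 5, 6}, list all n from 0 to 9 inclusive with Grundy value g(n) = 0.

0, 1, 2, 3

Compute g(0), g(1), … for moves {4, 5, 6}:
g(0) = mex{} = 0
g(1) = mex{} = 0
g(2) = mex{} = 0
g(3) = mex{} = 0
g(4) = mex{0} = 1
g(5) = mex{0} = 1
g(6) = mex{0} = 1
g(7) = mex{0} = 1
g(8) = mex{0,1} = 2
g(9) = mex{0,1} = 2
The P-positions (g = 0) in 0..9 are 0, 1, 2, 3.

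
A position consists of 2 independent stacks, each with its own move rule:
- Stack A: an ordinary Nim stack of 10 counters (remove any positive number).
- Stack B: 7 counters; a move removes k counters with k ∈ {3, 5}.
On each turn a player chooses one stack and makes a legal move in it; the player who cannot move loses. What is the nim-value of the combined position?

8

Stack A is a plain Nim stack of size 10, so its Grundy value is 10.
Build the Grundy sequence for stack B with g(k) = mex{g(k−s) : s ∈ {3, 5}, s ≤ k}:
g(0) = mex{} = 0
g(1) = mex{} = 0
g(2) = mex{} = 0
g(3) = mex{0} = 1
g(4) = mex{0} = 1
g(5) = mex{0} = 1
g(6) = mex{0,1} = 2
g(7) = mex{0,1} = 2
So g(7) = 2.
By the Sprague-Grundy theorem, the Grundy value of a sum of independent games is the XOR of the component values.
Combined value = 10 ⊕ 2 = 8.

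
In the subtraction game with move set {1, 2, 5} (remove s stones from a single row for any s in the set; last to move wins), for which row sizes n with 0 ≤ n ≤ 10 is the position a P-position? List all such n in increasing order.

0, 3, 6, 9

Build the Grundy sequence with g(k) = mex{g(k−s) : s ∈ {1, 2, 5}, s ≤ k}:
g(0) = mex{} = 0
g(1) = mex{0} = 1
g(2) = mex{0,1} = 2
g(3) = mex{1,2} = 0
g(4) = mex{0,2} = 1
g(5) = mex{0,1} = 2
g(6) = mex{1,2} = 0
g(7) = mex{0,2} = 1
g(8) = mex{0,1} = 2
g(9) = mex{1,2} = 0
g(10) = mex{0,2} = 1
The P-positions (g = 0) in 0..10 are 0, 3, 6, 9.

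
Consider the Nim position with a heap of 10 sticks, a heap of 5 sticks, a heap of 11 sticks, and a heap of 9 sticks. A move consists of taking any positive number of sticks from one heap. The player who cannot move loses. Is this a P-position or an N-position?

N-position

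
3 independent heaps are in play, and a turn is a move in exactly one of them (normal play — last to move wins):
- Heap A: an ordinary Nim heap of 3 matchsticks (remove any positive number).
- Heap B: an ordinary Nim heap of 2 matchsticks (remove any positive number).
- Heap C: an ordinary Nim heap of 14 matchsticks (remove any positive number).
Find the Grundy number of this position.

Heap A is a plain Nim heap of size 3, so its Grundy value is 3.
Heap B is a plain Nim heap of size 2, so its Grundy value is 2.
Heap C is a plain Nim heap of size 14, so its Grundy value is 14.
The value of a disjunctive sum is the nim-sum of the parts.
Combined value = 3 XOR 2 XOR 14 = 15.

15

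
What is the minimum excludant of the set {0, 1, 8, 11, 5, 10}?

2

The values 0, 1 are all present; 2 is the first non-negative integer missing from the set.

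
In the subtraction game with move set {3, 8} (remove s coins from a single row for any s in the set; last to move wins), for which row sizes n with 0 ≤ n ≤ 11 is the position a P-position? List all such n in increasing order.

0, 1, 2, 6, 7, 11

Build the Grundy sequence with g(k) = mex{g(k−s) : s ∈ {3, 8}, s ≤ k}:
k:     0  1  2  3  4  5  6  7  8  9 10 11
g(k):  0  0  0  1  1  1  0  0  2  1  1  0
The P-positions (g = 0) in 0..11 are 0, 1, 2, 6, 7, 11.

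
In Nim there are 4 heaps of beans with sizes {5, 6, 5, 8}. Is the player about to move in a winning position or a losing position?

Winning position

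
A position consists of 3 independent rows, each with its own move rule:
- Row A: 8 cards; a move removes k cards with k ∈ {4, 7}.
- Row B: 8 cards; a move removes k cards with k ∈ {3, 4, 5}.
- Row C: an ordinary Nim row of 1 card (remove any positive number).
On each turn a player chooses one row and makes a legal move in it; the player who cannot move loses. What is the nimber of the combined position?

3

For row A, compute g(0), g(1), … with moves {4, 7}:
g(0) = mex{} = 0
g(1) = mex{} = 0
g(2) = mex{} = 0
g(3) = mex{} = 0
g(4) = mex{0} = 1
g(5) = mex{0} = 1
g(6) = mex{0} = 1
g(7) = mex{0} = 1
g(8) = mex{0,1} = 2
So g(8) = 2.
Build the Grundy sequence for row B with g(k) = mex{g(k−s) : s ∈ {3, 4, 5}, s ≤ k}:
k:     0  1  2  3  4  5  6  7  8
g(k):  0  0  0  1  1  1  2  2  0
So g(8) = 0.
Row C is a plain Nim row of size 1, so its Grundy value is 1.
By the Sprague-Grundy theorem, the Grundy value of a sum of independent games is the XOR of the component values.
Combined value = 2 XOR 0 XOR 1 = 3.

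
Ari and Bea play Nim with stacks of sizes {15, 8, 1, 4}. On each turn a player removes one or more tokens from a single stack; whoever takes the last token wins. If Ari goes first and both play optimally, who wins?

Ari wins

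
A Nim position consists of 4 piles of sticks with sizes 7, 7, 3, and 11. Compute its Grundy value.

8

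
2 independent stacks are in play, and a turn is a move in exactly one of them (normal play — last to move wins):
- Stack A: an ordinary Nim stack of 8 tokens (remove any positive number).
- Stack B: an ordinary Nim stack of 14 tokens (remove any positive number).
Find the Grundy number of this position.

6

Stack A is a plain Nim stack of size 8, so its Grundy value is 8.
Stack B is a plain Nim stack of size 14, so its Grundy value is 14.
The value of a disjunctive sum is the nim-sum of the parts.
Combined value = 8 XOR 14 = 6.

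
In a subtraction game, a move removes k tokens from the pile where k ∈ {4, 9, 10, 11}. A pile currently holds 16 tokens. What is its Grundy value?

0

Compute g(0), g(1), … for moves {4, 9, 10, 11}:
k:     0  1  2  3  4  5  6  7  8  9 10 11 12 13 14 15 16
g(k):  0  0  0  0  1  1  1  1  0  2  2  2  1  3  3  0  0
So g(16) = 0.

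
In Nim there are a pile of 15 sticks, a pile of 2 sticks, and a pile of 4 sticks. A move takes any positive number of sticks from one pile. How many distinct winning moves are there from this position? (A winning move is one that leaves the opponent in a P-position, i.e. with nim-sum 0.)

1

Compute the nim-sum pairwise:
15 XOR 2 = 13
13 XOR 4 = 9
The overall nim-sum is X = 9. A pile of size p has a winning move iff p XOR X < p (reduce it to p XOR X).
  15: 15 XOR 9 = 6 < 15 — winning move (to 6).
  2: 2 XOR 9 = 11 ≥ 2 — no move.
  4: 4 XOR 9 = 13 ≥ 4 — no move.
That gives 1 winning move.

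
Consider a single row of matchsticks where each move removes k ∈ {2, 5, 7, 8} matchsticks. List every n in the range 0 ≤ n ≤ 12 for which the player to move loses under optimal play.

Grundy values for subtraction set {2, 5, 7, 8}:
g(0) = mex{} = 0
g(1) = mex{} = 0
g(2) = mex{0} = 1
g(3) = mex{0} = 1
g(4) = mex{1} = 0
g(5) = mex{0,1} = 2
g(6) = mex{0} = 1
g(7) = mex{0,1,2} = 3
g(8) = mex{0,1} = 2
g(9) = mex{0,1,3} = 2
g(10) = mex{1,2} = 0
g(11) = mex{0,1,2} = 3
g(12) = mex{0,2,3} = 1
The P-positions (g = 0) in 0..12 are 0, 1, 4, 10.

0, 1, 4, 10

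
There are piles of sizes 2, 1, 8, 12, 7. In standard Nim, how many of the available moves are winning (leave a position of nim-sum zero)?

0

Compute the nim-sum pairwise:
2 ^ 1 = 3
3 ^ 8 = 11
11 ^ 12 = 7
7 ^ 7 = 0
The nim-sum is already 0, so every move leaves a nonzero nim-sum — there are no winning moves.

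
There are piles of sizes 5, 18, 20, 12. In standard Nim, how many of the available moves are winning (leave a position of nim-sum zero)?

1

Compute the nim-sum pairwise:
5 ⊕ 18 = 23
23 ⊕ 20 = 3
3 ⊕ 12 = 15
The overall nim-sum is X = 15. A pile of size p has a winning move iff p XOR X < p (reduce it to p XOR X).
  5: 5 XOR 15 = 10 ≥ 5 — no move.
  18: 18 XOR 15 = 29 ≥ 18 — no move.
  20: 20 XOR 15 = 27 ≥ 20 — no move.
  12: 12 XOR 15 = 3 < 12 — winning move (to 3).
That gives 1 winning move.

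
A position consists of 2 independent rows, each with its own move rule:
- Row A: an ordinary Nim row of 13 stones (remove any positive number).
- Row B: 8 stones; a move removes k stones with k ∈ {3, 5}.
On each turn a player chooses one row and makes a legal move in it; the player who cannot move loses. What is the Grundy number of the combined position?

13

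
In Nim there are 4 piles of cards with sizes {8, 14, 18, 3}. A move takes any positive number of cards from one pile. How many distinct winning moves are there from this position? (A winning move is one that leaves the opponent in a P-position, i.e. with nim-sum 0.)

1

Nim-sum: 8 ⊕ 14 ⊕ 18 ⊕ 3 = 23.
The overall nim-sum is X = 23. A pile of size p has a winning move iff p XOR X < p (reduce it to p XOR X).
  8: 8 XOR 23 = 31 ≥ 8 — no move.
  14: 14 XOR 23 = 25 ≥ 14 — no move.
  18: 18 XOR 23 = 5 < 18 — winning move (to 5).
  3: 3 XOR 23 = 20 ≥ 3 — no move.
That gives 1 winning move.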